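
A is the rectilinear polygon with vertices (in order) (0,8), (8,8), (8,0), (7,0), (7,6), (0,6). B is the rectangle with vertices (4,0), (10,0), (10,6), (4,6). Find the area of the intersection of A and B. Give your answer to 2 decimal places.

6.00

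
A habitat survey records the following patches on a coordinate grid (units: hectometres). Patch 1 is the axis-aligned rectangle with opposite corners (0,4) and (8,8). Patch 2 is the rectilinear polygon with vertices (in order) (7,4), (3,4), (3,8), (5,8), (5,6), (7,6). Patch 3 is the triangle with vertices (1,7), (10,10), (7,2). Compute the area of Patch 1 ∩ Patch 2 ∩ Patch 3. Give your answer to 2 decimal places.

The intersection is the polygon with vertices (5,6), (7,6), (7,4), (4.6,4), (3,5.333), (3,7.667), (4,8), (5,8).
By the shoelace formula its area is 10.77.

10.77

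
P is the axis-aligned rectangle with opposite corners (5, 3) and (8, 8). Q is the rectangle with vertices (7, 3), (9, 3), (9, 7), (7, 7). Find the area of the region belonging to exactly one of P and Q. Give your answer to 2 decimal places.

|P∩Q|: x∈[7,8], y∈[3,7] → 1·4 = 4.
|P △ Q| = |P| + |Q| − 2·|P∩Q| = 15 + 8 − 8 = 15.00.

15.00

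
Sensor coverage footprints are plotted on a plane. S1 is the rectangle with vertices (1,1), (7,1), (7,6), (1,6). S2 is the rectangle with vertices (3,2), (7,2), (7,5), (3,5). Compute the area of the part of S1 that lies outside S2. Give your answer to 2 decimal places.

18.00

|S1∩S2|: x∈[3,7], y∈[2,5] → 4·3 = 12.
|S1| = 30.
|S1 ∖ S2| = |S1| − |S1∩S2| = 30 − 12 = 18.00.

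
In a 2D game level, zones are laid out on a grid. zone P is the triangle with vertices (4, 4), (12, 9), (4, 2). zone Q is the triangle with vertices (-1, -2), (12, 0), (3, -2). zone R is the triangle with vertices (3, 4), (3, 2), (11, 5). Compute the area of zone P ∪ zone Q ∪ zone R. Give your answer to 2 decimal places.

17.15

By inclusion–exclusion:
Individual areas: |zone P| = 8, |zone Q| = 4, |zone R| = 8.
|zone P∩zone Q| = 0.
|zone P∩zone R| = 2.8542.
|zone Q∩zone R| = 0.
|zone P∩zone Q∩zone R| = 0.
|zone P ∪ zone Q ∪ zone R| = 20 − 2.8542 + 0 = 17.15.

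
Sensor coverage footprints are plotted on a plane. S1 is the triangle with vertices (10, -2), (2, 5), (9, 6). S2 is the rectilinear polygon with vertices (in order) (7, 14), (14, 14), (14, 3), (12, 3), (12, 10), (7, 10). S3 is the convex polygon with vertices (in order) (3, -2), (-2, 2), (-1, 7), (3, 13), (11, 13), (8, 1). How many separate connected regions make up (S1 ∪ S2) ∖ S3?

2

(S1 ∪ S2) ∖ S3 splits into 2 disjoint pieces (area 7.738, area 31.125).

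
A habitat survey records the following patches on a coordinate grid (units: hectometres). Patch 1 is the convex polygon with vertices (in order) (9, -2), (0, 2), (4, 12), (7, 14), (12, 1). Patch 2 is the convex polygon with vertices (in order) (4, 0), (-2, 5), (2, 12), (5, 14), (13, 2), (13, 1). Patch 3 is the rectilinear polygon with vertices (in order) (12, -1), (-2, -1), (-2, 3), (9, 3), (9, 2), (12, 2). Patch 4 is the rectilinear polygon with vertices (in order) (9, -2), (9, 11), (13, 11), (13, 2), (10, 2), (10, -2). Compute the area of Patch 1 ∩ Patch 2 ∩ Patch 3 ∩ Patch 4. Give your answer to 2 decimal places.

1.39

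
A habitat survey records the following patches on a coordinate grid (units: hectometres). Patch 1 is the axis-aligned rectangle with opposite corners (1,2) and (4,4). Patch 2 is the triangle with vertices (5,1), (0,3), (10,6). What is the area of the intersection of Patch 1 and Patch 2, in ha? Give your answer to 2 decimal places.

The intersection is the polygon with vertices (4,4), (4,2), (2.5,2), (1,2.6), (1,3.3), (3.333,4).
By the shoelace formula its area is 4.73.

4.73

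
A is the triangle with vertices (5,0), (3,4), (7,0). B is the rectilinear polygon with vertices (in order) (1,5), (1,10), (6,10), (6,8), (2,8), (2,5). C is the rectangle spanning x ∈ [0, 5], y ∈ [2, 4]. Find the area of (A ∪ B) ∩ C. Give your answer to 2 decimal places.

1.00

The region (A ∪ B) ∩ C is the polygon with vertices (3,4), (5,2), (4,2).
By the shoelace formula its area is 1.00.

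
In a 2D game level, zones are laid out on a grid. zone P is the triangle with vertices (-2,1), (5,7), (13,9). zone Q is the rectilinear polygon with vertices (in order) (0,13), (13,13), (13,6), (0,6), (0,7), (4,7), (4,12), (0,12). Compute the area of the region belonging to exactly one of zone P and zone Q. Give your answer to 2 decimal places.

71.71

|zone P| = 17, |zone Q| = 71, |zone P∩zone Q| = 8.1458.
|zone P △ zone Q| = |zone P| + |zone Q| − 2·|zone P∩zone Q| = 17 + 71 − 16.2917 = 71.71.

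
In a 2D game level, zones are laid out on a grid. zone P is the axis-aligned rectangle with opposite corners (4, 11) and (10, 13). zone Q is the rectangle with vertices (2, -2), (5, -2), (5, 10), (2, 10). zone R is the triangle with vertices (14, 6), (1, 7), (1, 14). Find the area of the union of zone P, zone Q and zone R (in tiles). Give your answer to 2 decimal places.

By inclusion–exclusion:
Individual areas: |zone P| = 12, |zone Q| = 36, |zone R| = 45.5.
|zone P∩zone Q| = 0 (no overlap).
|zone P∩zone R| = 1.0817.
|zone Q∩zone R| = 9.5769.
|zone P∩zone Q∩zone R| = 0.
|zone P ∪ zone Q ∪ zone R| = 93.5 − 10.6587 + 0 = 82.84.

82.84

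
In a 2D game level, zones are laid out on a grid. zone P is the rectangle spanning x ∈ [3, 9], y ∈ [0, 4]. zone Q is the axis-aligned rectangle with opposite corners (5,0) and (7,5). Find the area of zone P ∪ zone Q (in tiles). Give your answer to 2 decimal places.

26.00

By inclusion–exclusion:
Individual areas: |zone P| = 24, |zone Q| = 10.
|zone P∩zone Q|: x∈[5,7], y∈[0,4] → 2·4 = 8.
|zone P ∪ zone Q| = 34 − 8 = 26.00.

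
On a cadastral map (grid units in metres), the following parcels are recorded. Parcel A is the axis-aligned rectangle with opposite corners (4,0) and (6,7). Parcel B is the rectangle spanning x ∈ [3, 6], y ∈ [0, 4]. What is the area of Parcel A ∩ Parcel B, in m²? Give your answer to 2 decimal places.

8.00

|Parcel A∩Parcel B|: x∈[4,6], y∈[0,4] → 2·4 = 8.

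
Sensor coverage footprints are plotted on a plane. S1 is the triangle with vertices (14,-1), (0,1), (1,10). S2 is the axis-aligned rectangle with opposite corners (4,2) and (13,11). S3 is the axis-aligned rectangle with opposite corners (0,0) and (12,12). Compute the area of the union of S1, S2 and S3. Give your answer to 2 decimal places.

156.19

By inclusion–exclusion:
Individual areas: |S1| = 64, |S2| = 81, |S3| = 144.
|S1∩S2| = 17.6259.
|S1∩S3| = 60.8077.
|S2∩S3|: x∈[4,12], y∈[2,11] → 8·9 = 72.
|S1∩S2∩S3| = 17.6259.
|S1 ∪ S2 ∪ S3| = 289 − 150.4336 + 17.6259 = 156.19.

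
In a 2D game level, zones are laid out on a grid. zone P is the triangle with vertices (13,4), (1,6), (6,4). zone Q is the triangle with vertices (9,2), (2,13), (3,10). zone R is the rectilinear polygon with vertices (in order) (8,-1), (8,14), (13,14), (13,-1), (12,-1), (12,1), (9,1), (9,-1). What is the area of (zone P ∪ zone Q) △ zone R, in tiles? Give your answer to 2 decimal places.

76.31

|zone P ∪ zone Q| = 11.7107.
|(zone P ∪ zone Q) ∩ zone R| = 2.2024.
|(zone P ∪ zone Q) △ zone R| = 11.7107 + 69 − 4.4048 = 76.31.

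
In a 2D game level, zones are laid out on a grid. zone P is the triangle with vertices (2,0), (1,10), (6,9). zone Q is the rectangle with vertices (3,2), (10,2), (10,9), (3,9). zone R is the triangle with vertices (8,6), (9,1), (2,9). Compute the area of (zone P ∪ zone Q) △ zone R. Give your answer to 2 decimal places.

|zone P ∪ zone Q| = 63.375.
|(zone P ∪ zone Q) ∩ zone R| = 13.1625.
|(zone P ∪ zone Q) △ zone R| = 63.375 + 13.5 − 26.325 = 50.55.

50.55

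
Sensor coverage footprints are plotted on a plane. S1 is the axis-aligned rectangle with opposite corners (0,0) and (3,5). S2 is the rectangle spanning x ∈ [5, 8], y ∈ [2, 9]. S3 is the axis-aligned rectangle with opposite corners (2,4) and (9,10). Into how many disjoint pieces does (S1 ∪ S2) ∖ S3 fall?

(S1 ∪ S2) ∖ S3 splits into 2 disjoint pieces (area 14, area 6).

2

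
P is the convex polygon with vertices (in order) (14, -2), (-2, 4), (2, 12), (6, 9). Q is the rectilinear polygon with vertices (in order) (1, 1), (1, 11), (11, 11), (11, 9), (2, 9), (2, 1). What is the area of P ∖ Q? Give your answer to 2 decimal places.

72.60

|P| = 86, |P∩Q| = 13.3958.
|P ∖ Q| = |P| − |P∩Q| = 86 − 13.3958 = 72.60.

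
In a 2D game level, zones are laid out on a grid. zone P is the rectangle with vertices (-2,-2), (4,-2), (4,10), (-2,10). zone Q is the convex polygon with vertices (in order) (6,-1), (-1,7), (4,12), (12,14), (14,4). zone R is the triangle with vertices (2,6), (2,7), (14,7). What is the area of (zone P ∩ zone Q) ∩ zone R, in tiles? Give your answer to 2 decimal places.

The region (zone P ∩ zone Q) ∩ zone R is the polygon with vertices (4,6.167), (2,6), (2,7), (4,7).
By the shoelace formula its area is 1.83.

1.83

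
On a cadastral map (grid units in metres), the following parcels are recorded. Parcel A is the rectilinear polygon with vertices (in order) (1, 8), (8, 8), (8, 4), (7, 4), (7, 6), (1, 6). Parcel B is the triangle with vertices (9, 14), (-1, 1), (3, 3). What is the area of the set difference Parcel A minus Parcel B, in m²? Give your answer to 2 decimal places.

|Parcel A| = 16, |Parcel A∩Parcel B| = 3.1329.
|Parcel A ∖ Parcel B| = |Parcel A| − |Parcel A∩Parcel B| = 16 − 3.1329 = 12.87.

12.87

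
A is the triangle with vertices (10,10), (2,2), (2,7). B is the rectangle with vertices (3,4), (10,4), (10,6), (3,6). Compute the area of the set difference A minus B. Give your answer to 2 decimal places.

16.00

|A| = 20, |A∩B| = 4.
|A ∖ B| = |A| − |A∩B| = 20 − 4 = 16.00.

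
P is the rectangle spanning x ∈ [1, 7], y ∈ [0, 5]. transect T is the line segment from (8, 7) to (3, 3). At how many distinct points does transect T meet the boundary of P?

1

The segment meets the boundary at (5.5,5).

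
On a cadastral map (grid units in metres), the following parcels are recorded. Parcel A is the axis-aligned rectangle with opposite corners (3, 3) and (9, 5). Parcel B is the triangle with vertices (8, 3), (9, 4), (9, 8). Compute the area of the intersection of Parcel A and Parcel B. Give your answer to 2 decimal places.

1.10

The intersection is the polygon with vertices (9,4), (8,3), (8.4,5), (9,5).
By the shoelace formula its area is 1.10.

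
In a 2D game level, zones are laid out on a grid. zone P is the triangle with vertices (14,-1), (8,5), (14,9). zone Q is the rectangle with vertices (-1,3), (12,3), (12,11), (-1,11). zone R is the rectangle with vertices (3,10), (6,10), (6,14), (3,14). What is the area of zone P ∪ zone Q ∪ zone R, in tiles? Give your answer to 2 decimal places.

131.67

By inclusion–exclusion:
Individual areas: |zone P| = 30, |zone Q| = 104, |zone R| = 12.
|zone P∩zone Q| = 11.3333.
|zone P∩zone R| = 0.
|zone Q∩zone R|: x∈[3,6], y∈[10,11] → 3·1 = 3.
|zone P∩zone Q∩zone R| = 0.
|zone P ∪ zone Q ∪ zone R| = 146 − 14.3333 + 0 = 131.67.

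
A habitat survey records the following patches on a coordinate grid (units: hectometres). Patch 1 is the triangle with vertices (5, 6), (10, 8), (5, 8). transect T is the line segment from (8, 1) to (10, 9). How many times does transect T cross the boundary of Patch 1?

2

The segment meets the boundary at (9.75,8), (9.722,7.889).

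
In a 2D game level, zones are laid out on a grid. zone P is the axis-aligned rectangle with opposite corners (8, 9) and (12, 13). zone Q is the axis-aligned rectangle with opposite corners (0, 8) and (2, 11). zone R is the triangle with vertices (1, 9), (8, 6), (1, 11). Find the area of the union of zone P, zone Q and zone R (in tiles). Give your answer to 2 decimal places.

27.14

By inclusion–exclusion:
Individual areas: |zone P| = 16, |zone Q| = 6, |zone R| = 7.
|zone P∩zone Q| = 0 (no overlap).
|zone P∩zone R| = 0.
|zone Q∩zone R| = 1.8571.
|zone P∩zone Q∩zone R| = 0.
|zone P ∪ zone Q ∪ zone R| = 29 − 1.8571 + 0 = 27.14.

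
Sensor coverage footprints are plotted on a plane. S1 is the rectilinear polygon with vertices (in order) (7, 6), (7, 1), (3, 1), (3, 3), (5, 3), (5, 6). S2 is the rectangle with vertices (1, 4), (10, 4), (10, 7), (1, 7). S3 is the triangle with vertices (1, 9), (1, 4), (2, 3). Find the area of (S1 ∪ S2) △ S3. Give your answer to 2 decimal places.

36.00

|S1 ∪ S2| = 37.
|(S1 ∪ S2) ∩ S3| = 1.75.
|(S1 ∪ S2) △ S3| = 37 + 2.5 − 3.5 = 36.00.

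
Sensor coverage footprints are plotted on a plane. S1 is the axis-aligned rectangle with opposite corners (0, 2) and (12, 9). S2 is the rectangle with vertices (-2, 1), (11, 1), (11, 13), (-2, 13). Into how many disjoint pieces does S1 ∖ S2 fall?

S1 ∖ S2 is a single connected region.

1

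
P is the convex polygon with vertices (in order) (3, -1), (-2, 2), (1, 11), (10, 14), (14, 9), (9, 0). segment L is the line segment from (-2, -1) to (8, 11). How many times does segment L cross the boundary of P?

The segment meets the boundary at (-0.333,1).

1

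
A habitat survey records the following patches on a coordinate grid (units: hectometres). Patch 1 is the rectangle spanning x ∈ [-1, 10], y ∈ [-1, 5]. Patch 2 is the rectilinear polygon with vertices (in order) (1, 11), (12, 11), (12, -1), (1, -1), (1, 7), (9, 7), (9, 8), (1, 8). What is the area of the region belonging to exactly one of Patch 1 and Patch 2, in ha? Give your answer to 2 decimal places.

|Patch 1| = 66, |Patch 2| = 124, |Patch 1∩Patch 2| = 54.
|Patch 1 △ Patch 2| = |Patch 1| + |Patch 2| − 2·|Patch 1∩Patch 2| = 66 + 124 − 108 = 82.00.

82.00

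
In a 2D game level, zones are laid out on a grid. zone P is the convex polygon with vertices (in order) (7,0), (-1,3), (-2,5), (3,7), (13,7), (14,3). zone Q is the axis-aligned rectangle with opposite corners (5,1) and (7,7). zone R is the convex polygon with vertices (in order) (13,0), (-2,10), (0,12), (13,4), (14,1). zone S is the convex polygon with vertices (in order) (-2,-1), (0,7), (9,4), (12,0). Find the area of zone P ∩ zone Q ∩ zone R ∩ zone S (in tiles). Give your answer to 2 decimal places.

0.67

The intersection is the polygon with vertices (5,5.333), (7,4.667), (7,4).
By the shoelace formula its area is 0.67.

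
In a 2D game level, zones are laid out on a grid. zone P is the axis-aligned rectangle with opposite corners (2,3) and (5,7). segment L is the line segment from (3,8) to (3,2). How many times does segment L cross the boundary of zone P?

The segment meets the boundary at (3,3), (3,7).

2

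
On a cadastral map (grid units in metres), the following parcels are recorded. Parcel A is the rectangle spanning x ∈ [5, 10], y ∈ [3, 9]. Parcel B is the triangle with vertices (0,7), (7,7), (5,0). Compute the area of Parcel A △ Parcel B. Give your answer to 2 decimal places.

|Parcel A| = 30, |Parcel B| = 24.5, |Parcel A∩Parcel B| = 5.7143.
|Parcel A △ Parcel B| = |Parcel A| + |Parcel B| − 2·|Parcel A∩Parcel B| = 30 + 24.5 − 11.4286 = 43.07.

43.07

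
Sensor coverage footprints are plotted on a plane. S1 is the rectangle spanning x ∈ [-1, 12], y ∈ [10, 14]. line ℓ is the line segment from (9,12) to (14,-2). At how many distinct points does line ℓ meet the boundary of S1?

1

The segment meets the boundary at (9.714,10).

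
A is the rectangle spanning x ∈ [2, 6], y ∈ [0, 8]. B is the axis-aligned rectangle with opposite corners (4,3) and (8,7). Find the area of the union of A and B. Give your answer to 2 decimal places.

By inclusion–exclusion:
Individual areas: |A| = 32, |B| = 16.
|A∩B|: x∈[4,6], y∈[3,7] → 2·4 = 8.
|A ∪ B| = 48 − 8 = 40.00.

40.00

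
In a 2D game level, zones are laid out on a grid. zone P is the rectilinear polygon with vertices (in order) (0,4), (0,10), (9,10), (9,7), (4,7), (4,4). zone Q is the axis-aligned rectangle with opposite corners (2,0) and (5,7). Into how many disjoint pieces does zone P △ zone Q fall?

zone P △ zone Q is a single connected region.

1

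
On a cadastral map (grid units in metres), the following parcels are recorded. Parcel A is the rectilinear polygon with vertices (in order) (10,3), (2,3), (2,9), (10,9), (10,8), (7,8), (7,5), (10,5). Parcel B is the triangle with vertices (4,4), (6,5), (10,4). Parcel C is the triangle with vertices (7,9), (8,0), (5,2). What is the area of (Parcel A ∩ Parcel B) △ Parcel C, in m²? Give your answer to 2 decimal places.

12.48

|Parcel A ∩ Parcel B| = 3.
|(Parcel A ∩ Parcel B) ∩ Parcel C| = 1.5115.
|(Parcel A ∩ Parcel B) △ Parcel C| = 3 + 12.5 − 3.023 = 12.48.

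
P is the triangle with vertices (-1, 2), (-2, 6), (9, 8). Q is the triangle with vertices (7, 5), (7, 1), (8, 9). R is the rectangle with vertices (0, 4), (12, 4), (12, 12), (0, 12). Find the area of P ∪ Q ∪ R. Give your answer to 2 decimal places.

104.26

By inclusion–exclusion:
Individual areas: |P| = 23, |Q| = 2, |R| = 96.
|P∩Q| = 0.1099.
|P∩R| = 15.303.
|Q∩R| = 1.4375.
|P∩Q∩R| = 0.1099.
|P ∪ Q ∪ R| = 121 − 16.8505 + 0.1099 = 104.26.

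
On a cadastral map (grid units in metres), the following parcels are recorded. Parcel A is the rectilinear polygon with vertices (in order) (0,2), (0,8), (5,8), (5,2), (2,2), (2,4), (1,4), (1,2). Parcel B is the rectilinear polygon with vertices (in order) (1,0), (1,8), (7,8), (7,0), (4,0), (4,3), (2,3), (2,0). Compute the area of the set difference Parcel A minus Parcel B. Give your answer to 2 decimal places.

|Parcel A| = 28, |Parcel A∩Parcel B| = 20.
|Parcel A ∖ Parcel B| = |Parcel A| − |Parcel A∩Parcel B| = 28 − 20 = 8.00.

8.00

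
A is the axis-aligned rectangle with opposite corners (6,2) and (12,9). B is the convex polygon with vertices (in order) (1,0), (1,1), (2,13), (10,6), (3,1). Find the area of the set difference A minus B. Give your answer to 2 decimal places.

29.43

|A| = 42, |A∩B| = 12.5714.
|A ∖ B| = |A| − |A∩B| = 42 − 12.5714 = 29.43.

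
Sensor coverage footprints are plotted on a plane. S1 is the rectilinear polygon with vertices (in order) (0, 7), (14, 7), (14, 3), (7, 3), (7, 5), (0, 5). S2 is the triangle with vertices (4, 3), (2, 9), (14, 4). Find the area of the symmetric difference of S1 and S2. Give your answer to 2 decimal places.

31.70

|S1| = 42, |S2| = 31, |S1∩S2| = 20.65.
|S1 △ S2| = |S1| + |S2| − 2·|S1∩S2| = 42 + 31 − 41.3 = 31.70.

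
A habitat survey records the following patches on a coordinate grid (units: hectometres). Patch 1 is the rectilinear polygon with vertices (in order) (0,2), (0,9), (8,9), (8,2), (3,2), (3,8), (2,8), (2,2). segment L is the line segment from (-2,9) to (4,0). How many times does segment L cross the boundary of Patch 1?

2

The segment meets the boundary at (2,3), (0,6).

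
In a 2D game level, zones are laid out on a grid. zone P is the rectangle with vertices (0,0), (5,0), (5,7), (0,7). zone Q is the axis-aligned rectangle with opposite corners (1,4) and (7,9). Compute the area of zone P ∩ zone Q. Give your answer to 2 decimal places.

12.00

|zone P∩zone Q|: x∈[1,5], y∈[4,7] → 4·3 = 12.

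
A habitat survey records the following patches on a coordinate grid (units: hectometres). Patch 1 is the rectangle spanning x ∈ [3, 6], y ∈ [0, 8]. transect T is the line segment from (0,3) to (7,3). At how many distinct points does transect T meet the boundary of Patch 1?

The segment meets the boundary at (6,3), (3,3).

2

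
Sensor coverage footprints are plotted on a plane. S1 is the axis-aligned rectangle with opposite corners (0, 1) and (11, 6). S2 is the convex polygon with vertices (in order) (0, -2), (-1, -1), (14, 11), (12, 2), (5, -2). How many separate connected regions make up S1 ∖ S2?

2

S1 ∖ S2 splits into 2 disjoint pieces (area 0.1607, area 23.125).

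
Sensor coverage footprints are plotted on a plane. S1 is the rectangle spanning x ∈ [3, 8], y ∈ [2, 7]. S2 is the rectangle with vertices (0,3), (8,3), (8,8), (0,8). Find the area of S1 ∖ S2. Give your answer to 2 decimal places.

|S1∩S2|: x∈[3,8], y∈[3,7] → 5·4 = 20.
|S1| = 25.
|S1 ∖ S2| = |S1| − |S1∩S2| = 25 − 20 = 5.00.

5.00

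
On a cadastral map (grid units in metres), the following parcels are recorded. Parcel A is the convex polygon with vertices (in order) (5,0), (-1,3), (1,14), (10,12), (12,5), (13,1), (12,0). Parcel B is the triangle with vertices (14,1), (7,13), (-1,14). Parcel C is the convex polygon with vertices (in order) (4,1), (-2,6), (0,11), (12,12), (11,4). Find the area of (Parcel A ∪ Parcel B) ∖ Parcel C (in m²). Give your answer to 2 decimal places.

|Parcel A ∪ Parcel B| = 147.3084.
|(Parcel A ∪ Parcel B) ∩ Parcel C| = 97.9202.
|(Parcel A ∪ Parcel B) ∖ Parcel C| = 147.3084 − 97.9202 = 49.39.

49.39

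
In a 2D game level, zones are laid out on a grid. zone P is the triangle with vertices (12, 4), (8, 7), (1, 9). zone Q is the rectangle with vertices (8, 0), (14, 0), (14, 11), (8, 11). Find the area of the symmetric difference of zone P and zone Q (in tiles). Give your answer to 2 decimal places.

|zone P| = 6.5, |zone Q| = 66, |zone P∩zone Q| = 2.3636.
|zone P △ zone Q| = |zone P| + |zone Q| − 2·|zone P∩zone Q| = 6.5 + 66 − 4.7273 = 67.77.

67.77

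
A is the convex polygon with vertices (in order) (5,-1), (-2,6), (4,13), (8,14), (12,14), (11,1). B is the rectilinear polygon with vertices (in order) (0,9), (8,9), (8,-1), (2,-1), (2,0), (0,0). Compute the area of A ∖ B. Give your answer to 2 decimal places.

76.19

|A| = 142, |A∩B| = 65.8095.
|A ∖ B| = |A| − |A∩B| = 142 − 65.8095 = 76.19.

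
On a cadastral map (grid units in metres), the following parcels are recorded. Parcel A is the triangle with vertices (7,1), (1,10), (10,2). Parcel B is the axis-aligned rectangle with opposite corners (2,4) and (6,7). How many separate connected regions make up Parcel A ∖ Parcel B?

Parcel A ∖ Parcel B splits into 2 disjoint pieces (area 9.6111, area 2.0625).

2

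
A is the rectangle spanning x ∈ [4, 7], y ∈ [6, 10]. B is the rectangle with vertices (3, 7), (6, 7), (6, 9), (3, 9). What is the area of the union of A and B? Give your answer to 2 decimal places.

By inclusion–exclusion:
Individual areas: |A| = 12, |B| = 6.
|A∩B|: x∈[4,6], y∈[7,9] → 2·2 = 4.
|A ∪ B| = 18 − 4 = 14.00.

14.00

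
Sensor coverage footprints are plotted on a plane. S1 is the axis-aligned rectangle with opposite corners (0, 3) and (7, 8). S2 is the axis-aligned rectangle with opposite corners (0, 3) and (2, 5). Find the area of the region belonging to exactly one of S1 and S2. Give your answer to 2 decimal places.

31.00

|S1∩S2|: x∈[0,2], y∈[3,5] → 2·2 = 4.
|S1 △ S2| = |S1| + |S2| − 2·|S1∩S2| = 35 + 4 − 8 = 31.00.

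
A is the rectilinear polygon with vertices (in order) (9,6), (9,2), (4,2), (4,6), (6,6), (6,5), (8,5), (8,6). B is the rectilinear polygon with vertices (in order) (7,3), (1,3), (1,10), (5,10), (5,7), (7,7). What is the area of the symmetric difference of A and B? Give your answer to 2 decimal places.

38.00

|A| = 18, |B| = 36, |A∩B| = 8.
|A △ B| = |A| + |B| − 2·|A∩B| = 18 + 36 − 16 = 38.00.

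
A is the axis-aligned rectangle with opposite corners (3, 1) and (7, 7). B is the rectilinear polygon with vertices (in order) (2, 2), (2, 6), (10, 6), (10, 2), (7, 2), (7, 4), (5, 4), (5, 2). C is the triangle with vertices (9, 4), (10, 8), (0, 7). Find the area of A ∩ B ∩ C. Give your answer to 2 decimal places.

2.67

The intersection is the polygon with vertices (7,6), (7,4.667), (3,6).
By the shoelace formula its area is 2.67.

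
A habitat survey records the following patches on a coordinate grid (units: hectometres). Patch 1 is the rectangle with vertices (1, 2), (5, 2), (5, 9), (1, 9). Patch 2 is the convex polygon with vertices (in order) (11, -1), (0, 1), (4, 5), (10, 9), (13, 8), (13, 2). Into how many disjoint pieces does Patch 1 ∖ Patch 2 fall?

1

Patch 1 ∖ Patch 2 is a single connected region.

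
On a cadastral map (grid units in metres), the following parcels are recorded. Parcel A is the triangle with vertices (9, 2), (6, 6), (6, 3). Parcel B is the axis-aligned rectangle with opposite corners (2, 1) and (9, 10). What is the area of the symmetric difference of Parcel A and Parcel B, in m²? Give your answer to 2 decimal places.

|Parcel A| = 4.5, |Parcel B| = 63, |Parcel A∩Parcel B| = 4.5.
|Parcel A △ Parcel B| = |Parcel A| + |Parcel B| − 2·|Parcel A∩Parcel B| = 4.5 + 63 − 9 = 58.50.

58.50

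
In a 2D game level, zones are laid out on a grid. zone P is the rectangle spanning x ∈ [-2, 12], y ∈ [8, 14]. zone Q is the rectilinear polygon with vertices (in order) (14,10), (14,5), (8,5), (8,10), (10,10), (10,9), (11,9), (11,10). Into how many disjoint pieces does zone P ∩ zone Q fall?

1

zone P ∩ zone Q is a single connected region.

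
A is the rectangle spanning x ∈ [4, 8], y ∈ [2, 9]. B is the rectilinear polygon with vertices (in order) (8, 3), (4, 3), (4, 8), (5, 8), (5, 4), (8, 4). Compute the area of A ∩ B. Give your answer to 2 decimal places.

The intersection is the polygon with vertices (8,3), (4,3), (4,8), (5,8), (5,4), (8,4).
By the shoelace formula its area is 8.00.

8.00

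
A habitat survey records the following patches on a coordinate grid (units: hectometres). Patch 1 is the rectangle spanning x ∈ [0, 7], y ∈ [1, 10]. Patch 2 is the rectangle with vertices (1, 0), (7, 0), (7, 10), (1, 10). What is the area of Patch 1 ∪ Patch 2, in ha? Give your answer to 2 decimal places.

By inclusion–exclusion:
Individual areas: |Patch 1| = 63, |Patch 2| = 60.
|Patch 1∩Patch 2|: x∈[1,7], y∈[1,10] → 6·9 = 54.
|Patch 1 ∪ Patch 2| = 123 − 54 = 69.00.

69.00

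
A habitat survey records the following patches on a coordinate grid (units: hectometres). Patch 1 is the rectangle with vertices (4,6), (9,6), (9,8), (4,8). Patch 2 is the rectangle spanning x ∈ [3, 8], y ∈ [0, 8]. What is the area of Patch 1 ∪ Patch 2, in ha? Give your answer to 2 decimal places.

42.00

By inclusion–exclusion:
Individual areas: |Patch 1| = 10, |Patch 2| = 40.
|Patch 1∩Patch 2|: x∈[4,8], y∈[6,8] → 4·2 = 8.
|Patch 1 ∪ Patch 2| = 50 − 8 = 42.00.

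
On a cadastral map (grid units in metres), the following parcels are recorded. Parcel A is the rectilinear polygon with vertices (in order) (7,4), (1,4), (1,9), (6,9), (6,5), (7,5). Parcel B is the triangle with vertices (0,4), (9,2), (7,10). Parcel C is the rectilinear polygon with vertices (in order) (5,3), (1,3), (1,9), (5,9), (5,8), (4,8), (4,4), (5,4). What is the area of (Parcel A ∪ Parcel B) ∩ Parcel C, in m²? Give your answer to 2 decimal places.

18.64

|Parcel A ∪ Parcel B| = 44.0119.
|(Parcel A ∪ Parcel B) ∩ Parcel C| = 18.64.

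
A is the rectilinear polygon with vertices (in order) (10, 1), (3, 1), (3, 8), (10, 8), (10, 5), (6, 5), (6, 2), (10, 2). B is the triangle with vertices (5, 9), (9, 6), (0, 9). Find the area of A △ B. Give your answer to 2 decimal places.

|A| = 37, |B| = 7.5, |A∩B| = 3.3333.
|A △ B| = |A| + |B| − 2·|A∩B| = 37 + 7.5 − 6.6667 = 37.83.

37.83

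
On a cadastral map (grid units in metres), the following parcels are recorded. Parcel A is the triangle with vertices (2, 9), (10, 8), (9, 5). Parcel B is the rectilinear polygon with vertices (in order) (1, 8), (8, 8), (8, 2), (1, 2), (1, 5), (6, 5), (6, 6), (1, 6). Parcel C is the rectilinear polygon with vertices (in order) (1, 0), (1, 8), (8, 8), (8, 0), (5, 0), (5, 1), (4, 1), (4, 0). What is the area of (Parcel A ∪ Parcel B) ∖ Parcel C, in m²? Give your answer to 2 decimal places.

7.34

|Parcel A ∪ Parcel B| = 44.3393.
|(Parcel A ∪ Parcel B) ∩ Parcel C| = 37.
|(Parcel A ∪ Parcel B) ∖ Parcel C| = 44.3393 − 37 = 7.34.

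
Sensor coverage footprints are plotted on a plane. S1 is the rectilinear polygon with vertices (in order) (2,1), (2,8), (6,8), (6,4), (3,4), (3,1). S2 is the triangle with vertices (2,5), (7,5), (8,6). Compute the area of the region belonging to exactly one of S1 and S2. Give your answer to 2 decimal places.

18.83

|S1| = 19, |S2| = 2.5, |S1∩S2| = 1.3333.
|S1 △ S2| = |S1| + |S2| − 2·|S1∩S2| = 19 + 2.5 − 2.6667 = 18.83.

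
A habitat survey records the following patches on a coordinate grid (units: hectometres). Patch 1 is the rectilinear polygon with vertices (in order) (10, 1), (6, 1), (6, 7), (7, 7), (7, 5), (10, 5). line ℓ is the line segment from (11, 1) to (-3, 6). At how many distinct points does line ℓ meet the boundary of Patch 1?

2

The segment meets the boundary at (6,2.786), (10,1.357).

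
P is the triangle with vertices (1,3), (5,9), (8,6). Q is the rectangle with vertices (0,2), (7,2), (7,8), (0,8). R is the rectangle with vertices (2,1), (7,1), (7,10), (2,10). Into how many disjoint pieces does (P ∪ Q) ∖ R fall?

2

(P ∪ Q) ∖ R splits into 2 disjoint pieces (area 0.7143, area 12).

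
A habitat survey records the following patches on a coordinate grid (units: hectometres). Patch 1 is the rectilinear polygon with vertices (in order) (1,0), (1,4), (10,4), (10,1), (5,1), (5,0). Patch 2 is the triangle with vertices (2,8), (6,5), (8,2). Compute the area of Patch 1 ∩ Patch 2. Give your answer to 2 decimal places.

0.67

The intersection is the polygon with vertices (6.667,4), (8,2), (6,4).
By the shoelace formula its area is 0.67.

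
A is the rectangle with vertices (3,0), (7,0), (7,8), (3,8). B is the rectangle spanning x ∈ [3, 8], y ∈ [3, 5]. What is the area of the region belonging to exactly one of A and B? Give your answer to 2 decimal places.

|A∩B|: x∈[3,7], y∈[3,5] → 4·2 = 8.
|A △ B| = |A| + |B| − 2·|A∩B| = 32 + 10 − 16 = 26.00.

26.00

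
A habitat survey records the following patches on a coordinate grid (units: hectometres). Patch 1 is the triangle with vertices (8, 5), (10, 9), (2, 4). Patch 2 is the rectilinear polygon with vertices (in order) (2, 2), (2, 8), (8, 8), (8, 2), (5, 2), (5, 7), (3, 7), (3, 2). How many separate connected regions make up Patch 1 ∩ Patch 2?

Patch 1 ∩ Patch 2 splits into 2 disjoint pieces (area 6.1875, area 0.2292).

2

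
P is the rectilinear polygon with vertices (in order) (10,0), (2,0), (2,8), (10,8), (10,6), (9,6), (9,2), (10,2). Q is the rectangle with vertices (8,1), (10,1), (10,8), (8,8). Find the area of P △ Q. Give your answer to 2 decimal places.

54.00

|P| = 60, |Q| = 14, |P∩Q| = 10.
|P △ Q| = |P| + |Q| − 2·|P∩Q| = 60 + 14 − 20 = 54.00.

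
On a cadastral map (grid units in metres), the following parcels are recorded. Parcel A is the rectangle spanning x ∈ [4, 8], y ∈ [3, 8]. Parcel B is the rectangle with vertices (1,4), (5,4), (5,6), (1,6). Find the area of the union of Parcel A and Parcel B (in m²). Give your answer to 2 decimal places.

By inclusion–exclusion:
Individual areas: |Parcel A| = 20, |Parcel B| = 8.
|Parcel A∩Parcel B|: x∈[4,5], y∈[4,6] → 1·2 = 2.
|Parcel A ∪ Parcel B| = 28 − 2 = 26.00.

26.00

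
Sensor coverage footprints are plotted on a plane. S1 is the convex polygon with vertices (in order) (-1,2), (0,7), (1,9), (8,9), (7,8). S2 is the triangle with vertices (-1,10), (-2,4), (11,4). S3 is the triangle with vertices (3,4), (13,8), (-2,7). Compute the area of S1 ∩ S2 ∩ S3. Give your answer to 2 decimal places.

9.96

The intersection is the polygon with vertices (0.069,7.138), (4.176,7.412), (5.4,6.8), (2.259,4.444), (-0.214,5.929), (0,7).
By the shoelace formula its area is 9.96.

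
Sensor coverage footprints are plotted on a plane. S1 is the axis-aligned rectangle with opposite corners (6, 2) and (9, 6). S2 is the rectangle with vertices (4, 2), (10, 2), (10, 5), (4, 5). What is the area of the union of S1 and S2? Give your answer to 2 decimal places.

21.00

By inclusion–exclusion:
Individual areas: |S1| = 12, |S2| = 18.
|S1∩S2|: x∈[6,9], y∈[2,5] → 3·3 = 9.
|S1 ∪ S2| = 30 − 9 = 21.00.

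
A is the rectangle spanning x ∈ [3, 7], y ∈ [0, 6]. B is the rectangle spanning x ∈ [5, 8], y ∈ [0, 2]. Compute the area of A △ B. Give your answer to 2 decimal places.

22.00

|A∩B|: x∈[5,7], y∈[0,2] → 2·2 = 4.
|A △ B| = |A| + |B| − 2·|A∩B| = 24 + 6 − 8 = 22.00.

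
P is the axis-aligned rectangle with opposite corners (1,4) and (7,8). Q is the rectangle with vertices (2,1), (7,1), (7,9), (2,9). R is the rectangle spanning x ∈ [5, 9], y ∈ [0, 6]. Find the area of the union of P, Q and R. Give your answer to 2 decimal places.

By inclusion–exclusion:
Individual areas: |P| = 24, |Q| = 40, |R| = 24.
|P∩Q|: x∈[2,7], y∈[4,8] → 5·4 = 20.
|P∩R|: x∈[5,7], y∈[4,6] → 2·2 = 4.
|Q∩R|: x∈[5,7], y∈[1,6] → 2·5 = 10.
|P∩Q∩R| = 4.
|P ∪ Q ∪ R| = 88 − 34 + 4 = 58.00.

58.00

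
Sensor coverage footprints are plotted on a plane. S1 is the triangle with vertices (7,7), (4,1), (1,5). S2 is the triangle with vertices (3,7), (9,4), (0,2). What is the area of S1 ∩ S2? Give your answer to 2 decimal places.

The intersection is the polygon with vertices (5.062,3.125), (2.786,2.619), (1.444,4.407), (2,5.333), (4.6,6.2), (6.2,5.4).
By the shoelace formula its area is 10.88.

10.88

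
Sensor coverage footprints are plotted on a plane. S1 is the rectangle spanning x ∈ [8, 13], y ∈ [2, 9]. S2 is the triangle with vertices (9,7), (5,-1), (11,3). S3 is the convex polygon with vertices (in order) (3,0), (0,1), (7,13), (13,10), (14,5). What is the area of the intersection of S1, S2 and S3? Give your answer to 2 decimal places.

7.22

The intersection is the polygon with vertices (8,5), (9,7), (10.741,3.518), (8,2.273).
By the shoelace formula its area is 7.22.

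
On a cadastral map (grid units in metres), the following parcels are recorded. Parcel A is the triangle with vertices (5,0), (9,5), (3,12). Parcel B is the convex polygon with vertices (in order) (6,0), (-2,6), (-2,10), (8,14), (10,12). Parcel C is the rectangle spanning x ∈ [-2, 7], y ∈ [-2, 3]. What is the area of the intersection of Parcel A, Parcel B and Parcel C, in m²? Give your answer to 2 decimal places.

3.98

The intersection is the polygon with vertices (4.857,0.857), (4.5,3), (7,3), (6.714,2.143), (5.375,0.469).
By the shoelace formula its area is 3.98.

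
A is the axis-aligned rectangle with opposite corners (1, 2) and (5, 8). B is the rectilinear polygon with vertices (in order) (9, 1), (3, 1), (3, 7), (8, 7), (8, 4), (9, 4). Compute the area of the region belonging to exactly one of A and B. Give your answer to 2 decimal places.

37.00

|A| = 24, |B| = 33, |A∩B| = 10.
|A △ B| = |A| + |B| − 2·|A∩B| = 24 + 33 − 20 = 37.00.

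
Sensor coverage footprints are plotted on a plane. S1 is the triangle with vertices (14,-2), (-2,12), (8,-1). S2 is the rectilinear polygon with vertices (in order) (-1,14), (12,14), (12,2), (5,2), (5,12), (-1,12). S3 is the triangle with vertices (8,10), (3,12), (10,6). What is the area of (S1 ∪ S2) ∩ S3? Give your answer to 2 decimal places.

7.09

|S1 ∪ S2| = 121.7312.
|(S1 ∪ S2) ∩ S3| = 7.09.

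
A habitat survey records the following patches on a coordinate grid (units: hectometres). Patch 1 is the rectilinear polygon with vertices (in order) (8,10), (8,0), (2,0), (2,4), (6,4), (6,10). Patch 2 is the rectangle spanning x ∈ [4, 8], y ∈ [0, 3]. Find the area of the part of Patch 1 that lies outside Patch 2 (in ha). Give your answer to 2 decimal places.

24.00

|Patch 1| = 36, |Patch 1∩Patch 2| = 12.
|Patch 1 ∖ Patch 2| = |Patch 1| − |Patch 1∩Patch 2| = 36 − 12 = 24.00.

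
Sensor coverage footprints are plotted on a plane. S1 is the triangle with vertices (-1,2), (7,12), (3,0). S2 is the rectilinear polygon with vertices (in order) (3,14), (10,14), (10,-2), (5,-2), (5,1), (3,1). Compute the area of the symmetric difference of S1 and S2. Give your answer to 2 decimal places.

|S1| = 28, |S2| = 106, |S1∩S2| = 13.8333.
|S1 △ S2| = |S1| + |S2| − 2·|S1∩S2| = 28 + 106 − 27.6667 = 106.33.

106.33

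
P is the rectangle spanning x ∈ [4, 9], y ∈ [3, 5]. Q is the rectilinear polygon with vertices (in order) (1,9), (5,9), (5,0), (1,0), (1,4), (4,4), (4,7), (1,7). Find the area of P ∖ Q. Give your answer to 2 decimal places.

8.00

|P| = 10, |P∩Q| = 2.
|P ∖ Q| = |P| − |P∩Q| = 10 − 2 = 8.00.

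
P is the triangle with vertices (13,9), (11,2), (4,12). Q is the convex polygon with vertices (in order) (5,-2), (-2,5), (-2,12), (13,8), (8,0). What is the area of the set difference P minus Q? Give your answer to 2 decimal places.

|P| = 34.5, |P∩Q| = 20.6769.
|P ∖ Q| = |P| − |P∩Q| = 34.5 − 20.6769 = 13.82.

13.82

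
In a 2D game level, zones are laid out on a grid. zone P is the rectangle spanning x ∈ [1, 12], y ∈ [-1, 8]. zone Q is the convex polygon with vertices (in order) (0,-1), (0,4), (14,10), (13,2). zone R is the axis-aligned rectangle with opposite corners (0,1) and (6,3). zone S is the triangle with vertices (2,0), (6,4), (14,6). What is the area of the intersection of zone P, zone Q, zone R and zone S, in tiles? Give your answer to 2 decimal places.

3.00

The intersection is the polygon with vertices (6,3), (6,2), (4,1), (3,1), (5,3).
By the shoelace formula its area is 3.00.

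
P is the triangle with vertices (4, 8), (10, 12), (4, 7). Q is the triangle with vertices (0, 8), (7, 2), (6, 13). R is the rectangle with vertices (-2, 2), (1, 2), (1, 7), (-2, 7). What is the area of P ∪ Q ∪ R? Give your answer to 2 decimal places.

51.62

By inclusion–exclusion:
Individual areas: |P| = 3, |Q| = 35.5, |R| = 15.
|P∩Q| = 1.8839.
|P∩R| = 0.
|Q∩R| = 0.
|P∩Q∩R| = 0.
|P ∪ Q ∪ R| = 53.5 − 1.8839 + 0 = 51.62.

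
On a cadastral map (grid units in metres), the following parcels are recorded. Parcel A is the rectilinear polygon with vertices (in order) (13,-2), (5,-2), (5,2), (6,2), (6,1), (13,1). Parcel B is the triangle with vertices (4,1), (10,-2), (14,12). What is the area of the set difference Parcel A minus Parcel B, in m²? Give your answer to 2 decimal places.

|Parcel A| = 25, |Parcel A∩Parcel B| = 11.0357.
|Parcel A ∖ Parcel B| = |Parcel A| − |Parcel A∩Parcel B| = 25 − 11.0357 = 13.96.

13.96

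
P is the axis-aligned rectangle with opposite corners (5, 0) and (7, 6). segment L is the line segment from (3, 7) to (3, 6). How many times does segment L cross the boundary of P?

The segment lies entirely outside P and never meets its boundary.

0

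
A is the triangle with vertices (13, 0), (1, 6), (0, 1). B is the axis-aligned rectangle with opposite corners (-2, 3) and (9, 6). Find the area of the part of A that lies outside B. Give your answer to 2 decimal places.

|A| = 33, |A∩B| = 9.9.
|A ∖ B| = |A| − |A∩B| = 33 − 9.9 = 23.10.

23.10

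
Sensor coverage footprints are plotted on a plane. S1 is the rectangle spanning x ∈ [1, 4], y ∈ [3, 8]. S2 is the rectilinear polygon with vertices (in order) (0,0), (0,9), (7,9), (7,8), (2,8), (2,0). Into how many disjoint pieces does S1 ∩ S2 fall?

1

S1 ∩ S2 is a single connected region.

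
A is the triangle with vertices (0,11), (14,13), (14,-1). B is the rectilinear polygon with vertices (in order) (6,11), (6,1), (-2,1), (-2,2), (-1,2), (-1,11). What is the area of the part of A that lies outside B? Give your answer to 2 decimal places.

|A| = 98, |A∩B| = 15.4286.
|A ∖ B| = |A| − |A∩B| = 98 − 15.4286 = 82.57.

82.57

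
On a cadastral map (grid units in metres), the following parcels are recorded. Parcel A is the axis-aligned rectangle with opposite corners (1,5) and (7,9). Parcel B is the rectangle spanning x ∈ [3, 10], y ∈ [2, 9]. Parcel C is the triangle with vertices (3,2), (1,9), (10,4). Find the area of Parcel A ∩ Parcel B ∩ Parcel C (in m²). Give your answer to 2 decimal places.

The intersection is the polygon with vertices (3,5), (3,7.889), (7,5.667), (7,5).
By the shoelace formula its area is 7.11.

7.11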